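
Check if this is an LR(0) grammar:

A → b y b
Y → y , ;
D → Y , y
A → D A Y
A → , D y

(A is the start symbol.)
Augment with A' → A and build the canonical LR(0) collection (I0 = CLOSURE({[A' → . A]}), then GOTO on every symbol after a dot until no new states appear). It has 17 states:
  I0: { [A → . , D y], [A → . D A Y], [A → . b y b], [A' → . A], [D → . Y , y], [Y → . y , ;] }  — shift
  I1: { [A → , . D y], [D → . Y , y], [Y → . y , ;] }  — shift
  I2: { [A' → A .] }  — accept
  I3: { [A → . , D y], [A → . D A Y], [A → . b y b], [A → D . A Y], [D → . Y , y], [Y → . y , ;] }  — shift
  I4: { [D → Y . , y] }  — shift
  I5: { [A → b . y b] }  — shift
  I6: { [Y → y . , ;] }  — shift
  I7: { [Y → y , . ;] }  — shift
  I8: { [Y → y , ; .] }  — reduce
  I9: { [A → b y . b] }  — shift
  I10: { [A → b y b .] }  — reduce
  I11: { [D → Y , . y] }  — shift
  I12: { [D → Y , y .] }  — reduce
  I13: { [A → D A . Y], [Y → . y , ;] }  — shift
  I14: { [A → D A Y .] }  — reduce
  I15: { [A → , D . y] }  — shift
  I16: { [A → , D y .] }  — reduce

Every state is either a pure shift/goto state or contains exactly one complete item and nothing to shift — no conflicts. The grammar is LR(0).

Answer: Yes, the grammar is LR(0)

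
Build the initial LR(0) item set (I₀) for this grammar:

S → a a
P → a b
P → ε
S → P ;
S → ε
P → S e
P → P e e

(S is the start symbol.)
First, augment the grammar with S' → S
I₀ = CLOSURE({ [S' → . S] }):
  [S' → . S] has the dot before S: add [S → . a a], [S → . P ;], [S → .]
  [S → . P ;] has the dot before P: add [P → . a b], [P → .], [P → . S e], [P → . P e e]
No further items can be added.

I₀ = { [P → . P e e], [P → . S e], [P → . a b], [P → .], [S → . P ;], [S → . a a], [S → .], [S' → . S] }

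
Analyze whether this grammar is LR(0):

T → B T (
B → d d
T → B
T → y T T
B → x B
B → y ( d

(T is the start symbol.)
A grammar is LR(0) if no state in the canonical LR(0) collection has:
  - both a shift item (dot before a terminal) and a complete item (shift-reduce conflict), or
  - two or more complete items (reduce-reduce conflict; the accept item [T' → T .] counts as a complete item here).

Augment with T' → T and build the canonical LR(0) collection (I0 = CLOSURE({[T' → . T]}), then GOTO on every symbol after a dot until no new states appear). It has 15 states:
  I0: { [B → . d d], [B → . x B], [B → . y ( d], [T → . B T (], [T → . B], [T → . y T T], [T' → . T] }  — shift
  I1: { [B → . d d], [B → . x B], [B → . y ( d], [T → . B T (], [T → . B], [T → . y T T], [T → B . T (], [T → B .] }  — shift, reduce
  I2: { [T' → T .] }  — accept
  I3: { [B → d . d] }  — shift
  I4: { [B → . d d], [B → . x B], [B → . y ( d], [B → x . B] }  — shift
  I5: { [B → . d d], [B → . x B], [B → . y ( d], [B → y . ( d], [T → . B T (], [T → . B], [T → . y T T], [T → y . T T] }  — shift
  I6: { [B → y ( . d] }  — shift
  I7: { [B → . d d], [B → . x B], [B → . y ( d], [T → . B T (], [T → . B], [T → . y T T], [T → y T . T] }  — shift
  I8: { [T → y T T .] }  — reduce
  I9: { [B → y ( d .] }  — reduce
  I10: { [B → x B .] }  — reduce
  I11: { [B → y . ( d] }  — shift
  I12: { [B → d d .] }  — reduce
  I13: { [T → B T . (] }  — shift
  I14: { [T → B T ( .] }  — reduce

Conflict in state I1:
  Shift-reduce conflict between [T → B .] and [B → . d d]
So the grammar is NOT LR(0).

Answer: No. Shift-reduce conflict between [T → B .] and [B → . d d]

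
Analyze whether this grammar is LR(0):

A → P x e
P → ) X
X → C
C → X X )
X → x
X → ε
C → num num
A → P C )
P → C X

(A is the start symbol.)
Augment with A' → A and build the canonical LR(0) collection (I0 = CLOSURE({[A' → . A]}), then GOTO on every symbol after a dot until no new states appear). It has 18 states:
  I0: { [A → . P C )], [A → . P x e], [A' → . A], [C → . X X )], [C → . num num], [P → . ) X], [P → . C X], [X → . C], [X → . x], [X → .] }  — shift, reduce
  I1: { [C → . X X )], [C → . num num], [P → ) . X], [X → . C], [X → . x], [X → .] }  — shift, reduce
  I2: { [A' → A .] }  — accept
  I3: { [C → . X X )], [C → . num num], [P → C . X], [X → . C], [X → . x], [X → .], [X → C .] }  — shift, 2 reduces
  I4: { [A → P . C )], [A → P . x e], [C → . X X )], [C → . num num], [X → . C], [X → . x], [X → .] }  — shift, reduce
  I5: { [C → . X X )], [C → . num num], [C → X . X )], [X → . C], [X → . x], [X → .] }  — shift, reduce
  I6: { [C → num . num] }  — shift
  I7: { [X → x .] }  — reduce
  I8: { [C → num num .] }  — reduce
  I9: { [X → C .] }  — reduce
  I10: { [C → . X X )], [C → . num num], [C → X . X )], [C → X X . )], [X → . C], [X → . x], [X → .] }  — shift, reduce
  I11: { [C → X X ) .] }  — reduce
  I12: { [A → P C . )], [X → C .] }  — shift, reduce
  I13: { [A → P x . e], [X → x .] }  — shift, reduce
  I14: { [A → P x e .] }  — reduce
  I15: { [A → P C ) .] }  — reduce
  I16: { [C → . X X )], [C → . num num], [C → X . X )], [P → C X .], [X → . C], [X → . x], [X → .] }  — shift, 2 reduces
  I17: { [C → . X X )], [C → . num num], [C → X . X )], [P → ) X .], [X → . C], [X → . x], [X → .] }  — shift, 2 reduces

Conflict in state I0:
  Shift-reduce conflict between [X → .] and [C → . num num]
So the grammar is NOT LR(0).

Answer: No. Shift-reduce conflict between [X → .] and [C → . num num]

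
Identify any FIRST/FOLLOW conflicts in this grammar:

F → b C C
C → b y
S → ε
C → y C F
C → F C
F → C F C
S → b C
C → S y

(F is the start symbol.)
No FIRST/FOLLOW conflicts.

Nullable non-terminals: S.

S: nullable alternative(s) S → ε; FOLLOW(S) = { 'y' }
  S → ε: FIRST \ {ε} = { } — this is the only nullable alternative, skip
  S → b C: FIRST \ {ε} = { 'b' } — disjoint from FOLLOW(S)

C, F have no nullable alternative, so no FIRST/FOLLOW check is needed there.

No FIRST/FOLLOW conflicts found.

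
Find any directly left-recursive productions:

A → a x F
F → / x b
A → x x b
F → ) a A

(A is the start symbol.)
Direct left recursion occurs when N → N α for some non-terminal N (the right-hand side begins with the left-hand side itself).

A → a x F: starts with a
F → / x b: starts with '/'
A → x x b: starts with x
F → ) a A: starts with ')'

No direct left recursion found.

Answer: No direct left recursion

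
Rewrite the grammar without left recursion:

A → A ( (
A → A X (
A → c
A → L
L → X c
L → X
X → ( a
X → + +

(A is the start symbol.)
A → c A'
A → L A'
A' → ( ( A'
A' → X ( A'
A' → ε
L → X c
L → X
X → ( a
X → + +

A is directly left-recursive. The standard transformation for
  A → A α₁ | ... | A α_m | β₁ | ... | β_n
is
  A  → β₁ A' | ... | β_n A'
  A' → α₁ A' | ... | α_m A' | ε

A → c becomes A → c A'
A → L becomes A → L A'
A → A ( ( becomes A' → ( ( A'
A → A X ( becomes A' → X ( A'
Add A' → ε

Productions for other non-terminals are unchanged:
  L → X c
  L → X
  X → ( a
  X → + +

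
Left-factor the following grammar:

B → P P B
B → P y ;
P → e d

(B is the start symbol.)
Left-factoring transforms A → αβ₁ | αβ₂ into A → αA' and A' → β₁ | β₂
(α is the longest common prefix among the alternatives). Repeat until
no nonterminal has two alternatives with a common prefix.

Round 1: B has alternatives sharing prefix 'P'. Introduce B': B → P B'
  Add: B' → P B
  Add: B' → y ;

No remaining common prefixes — done.

Resulting grammar:
B → P B'
B' → P B
B' → y ;
P → e d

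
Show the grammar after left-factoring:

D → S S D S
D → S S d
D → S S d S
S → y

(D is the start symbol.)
Left-factoring transforms A → αβ₁ | αβ₂ into A → αA' and A' → β₁ | β₂
(α is the longest common prefix among the alternatives). Repeat until
no nonterminal has two alternatives with a common prefix.

Round 1: D has alternatives sharing prefix 'S S'. Introduce D': D → S S D'
  Add: D' → D S
  Add: D' → d
  Add: D' → d S

Round 2: D' has alternatives sharing prefix 'd'. Introduce D'': D' → d D''
  Add: D'' → ε
  Add: D'' → S

No remaining common prefixes — done.

Resulting grammar:
D → S S D'
D' → D S
D' → d D''
D'' → ε
D'' → S
S → y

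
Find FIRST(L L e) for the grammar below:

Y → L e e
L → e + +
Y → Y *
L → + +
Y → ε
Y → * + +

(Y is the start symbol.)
FIRST sets of the non-terminals involved (from the grammar, by fixed-point iteration):
  FIRST(L) = { '+', 'e' }

To compute FIRST(L L e), process the symbols left to right:
Symbol L is a non-terminal. Add FIRST(L) \ {ε} = { '+', 'e' }
L is not nullable (ε ∉ FIRST(L)), so stop here.
FIRST(L L e) = { '+', 'e' }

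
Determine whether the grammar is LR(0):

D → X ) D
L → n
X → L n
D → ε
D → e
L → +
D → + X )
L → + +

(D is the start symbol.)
No. Shift-reduce conflict between [D → .] and [D → . + X )]

A grammar is LR(0) if no state in the canonical LR(0) collection has:
  - both a shift item (dot before a terminal) and a complete item (shift-reduce conflict), or
  - two or more complete items (reduce-reduce conflict; the accept item [D' → D .] counts as a complete item here).

Augment with D' → D and build the canonical LR(0) collection (I0 = CLOSURE({[D' → . D]}), then GOTO on every symbol after a dot until no new states appear). It has 14 states:
  I0: { [D → . + X )], [D → . X ) D], [D → . e], [D → .], [D' → . D], [L → . + +], [L → . +], [L → . n], [X → . L n] }  — shift, reduce
  I1: { [D → + . X )], [L → + . +], [L → + .], [L → . + +], [L → . +], [L → . n], [X → . L n] }  — shift, reduce
  I2: { [D' → D .] }  — accept
  I3: { [X → L . n] }  — shift
  I4: { [D → X . ) D] }  — shift
  I5: { [D → e .] }  — reduce
  I6: { [L → n .] }  — reduce
  I7: { [D → . + X )], [D → . X ) D], [D → . e], [D → .], [D → X ) . D], [L → . + +], [L → . +], [L → . n], [X → . L n] }  — shift, reduce
  I8: { [D → X ) D .] }  — reduce
  I9: { [X → L n .] }  — reduce
  I10: { [L → + + .], [L → + . +], [L → + .] }  — shift, 2 reduces
  I11: { [D → + X . )] }  — shift
  I12: { [D → + X ) .] }  — reduce
  I13: { [L → + + .] }  — reduce

Conflict in state I0:
  Shift-reduce conflict between [D → .] and [D → . + X )]
So the grammar is NOT LR(0).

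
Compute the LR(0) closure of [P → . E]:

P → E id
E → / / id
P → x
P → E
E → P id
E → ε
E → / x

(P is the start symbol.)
{ [E → . / / id], [E → . / x], [E → . P id], [E → .], [P → . E id], [P → . E], [P → . x] }

To compute CLOSURE, for each item [A → α.Bβ] where B is a non-terminal, add [B → .γ] for all productions B → γ; repeat for the newly added items until nothing changes.

Start with: [P → . E]
  [P → . E] has the dot before E: add [E → . / / id], [E → . P id], [E → .], [E → . / x]
  [E → . P id] has the dot before P: add [P → . E id], [P → . x]
No further items can be added.

CLOSURE = { [E → . / / id], [E → . / x], [E → . P id], [E → .], [P → . E id], [P → . E], [P → . x] }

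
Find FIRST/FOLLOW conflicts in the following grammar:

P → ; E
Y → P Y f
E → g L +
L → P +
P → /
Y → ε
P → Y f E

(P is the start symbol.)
A FIRST/FOLLOW conflict occurs when a non-terminal N has a nullable alternative N → β (β ⇒* ε) and another alternative N → α with FIRST(α) ∩ FOLLOW(N) ≠ ∅: on such a lookahead the parser cannot decide between expanding α and letting N vanish via β.

Nullable non-terminals: Y.
FIRST sets used below: FIRST(P) = { '/', ';', 'f' }

Y: nullable alternative(s) Y → ε; FOLLOW(Y) = { 'f' }
  Y → P Y f: FIRST \ {ε} = { '/', ';', 'f' } — overlaps FOLLOW(Y) on { 'f' }: CONFLICT
  Y → ε: FIRST \ {ε} = { } — this is the only nullable alternative, skip

E, L, P have no nullable alternative, so no FIRST/FOLLOW check is needed there.

So the grammar has 1 FIRST/FOLLOW conflict (marked CONFLICT above).

Answer: Yes. Y → P Y f with FOLLOW(Y) on { 'f' }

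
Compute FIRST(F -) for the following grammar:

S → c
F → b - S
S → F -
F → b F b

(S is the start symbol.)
FIRST sets of the non-terminals involved (from the grammar, by fixed-point iteration):
  FIRST(F) = { 'b' }

To compute FIRST(F -), process the symbols left to right:
Symbol F is a non-terminal. Add FIRST(F) \ {ε} = { 'b' }
F is not nullable (ε ∉ FIRST(F)), so stop here.
FIRST(F -) = { 'b' }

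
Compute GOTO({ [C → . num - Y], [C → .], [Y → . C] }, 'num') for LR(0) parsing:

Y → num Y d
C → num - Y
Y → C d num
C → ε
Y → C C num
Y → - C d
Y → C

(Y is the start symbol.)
GOTO(I, 'num') = CLOSURE({ [A → αX.β] : [A → α.Xβ] ∈ I, X = 'num' })

Items with dot before 'num', with the dot advanced:
  [C → . num - Y] → [C → num . - Y]
Closure adds nothing (no advanced item has the dot before a non-terminal).

GOTO = { [C → num . - Y] }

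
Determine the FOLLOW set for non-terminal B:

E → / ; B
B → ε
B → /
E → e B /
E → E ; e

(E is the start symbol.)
{ $, '/', ';' }

To compute FOLLOW(B), find every occurrence of B on a right-hand side N → α B β: add FIRST(β) \ {ε}, and if β is empty or nullable also add FOLLOW(N). Iterate to a fixed point.

In E → / ; B: B is at the end, add FOLLOW(E)
In E → e B /: B is followed by '/', add FIRST('/') \ {ε} = { '/' }

The FOLLOW sets referred to above (computed the same way, to a fixed point):
  FOLLOW(E) = { $, ';' }

Taking the union: FOLLOW(B) = { $, '/', ';' }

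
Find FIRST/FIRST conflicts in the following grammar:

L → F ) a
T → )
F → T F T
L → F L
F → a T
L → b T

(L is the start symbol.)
Yes. L → F ')' a / L → F L on { ')', 'a' }

A FIRST/FIRST conflict occurs when two productions N → α and N → β for the same non-terminal have FIRST(α) ∩ FIRST(β) ≠ ∅ (with ε ∈ FIRST of a nullable right-hand side, so two nullable alternatives also conflict).

FIRST sets of the non-terminals at (or reachable through a nullable prefix from) the front of some alternative:
  FIRST(F) = { ')', 'a' }
  FIRST(T) = { ')' }

Productions for L:
  L → F ) a: FIRST = { ')', 'a' }
  L → F L: FIRST = { ')', 'a' }
  L → b T: FIRST = { 'b' }
Productions for F:
  F → T F T: FIRST = { ')' }
  F → a T: FIRST = { 'a' }
T has only one production, so no FIRST/FIRST conflict is possible there.

Conflict for L: L → F ) a and L → F L
  Overlap: { ')', 'a' }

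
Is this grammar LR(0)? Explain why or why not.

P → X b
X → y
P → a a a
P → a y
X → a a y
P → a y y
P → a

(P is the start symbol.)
A grammar is LR(0) if no state in the canonical LR(0) collection has:
  - both a shift item (dot before a terminal) and a complete item (shift-reduce conflict), or
  - two or more complete items (reduce-reduce conflict; the accept item [P' → P .] counts as a complete item here).

Augment with P' → P and build the canonical LR(0) collection (I0 = CLOSURE({[P' → . P]}), then GOTO on every symbol after a dot until no new states appear). It has 11 states:
  I0: { [P → . X b], [P → . a a a], [P → . a y y], [P → . a y], [P → . a], [P' → . P], [X → . a a y], [X → . y] }  — shift
  I1: { [P' → P .] }  — accept
  I2: { [P → X . b] }  — shift
  I3: { [P → a . a a], [P → a . y y], [P → a . y], [P → a .], [X → a . a y] }  — shift, reduce
  I4: { [X → y .] }  — reduce
  I5: { [P → a a . a], [X → a a . y] }  — shift
  I6: { [P → a y . y], [P → a y .] }  — shift, reduce
  I7: { [P → a y y .] }  — reduce
  I8: { [P → a a a .] }  — reduce
  I9: { [X → a a y .] }  — reduce
  I10: { [P → X b .] }  — reduce

Conflict in state I3:
  Shift-reduce conflict between [P → a .] and [P → a . a a]
So the grammar is NOT LR(0).

Answer: No. Shift-reduce conflict between [P → a .] and [P → a . a a]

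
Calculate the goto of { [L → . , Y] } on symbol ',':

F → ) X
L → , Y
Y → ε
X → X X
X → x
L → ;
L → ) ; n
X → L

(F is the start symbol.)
GOTO(I, ',') = CLOSURE({ [A → αX.β] : [A → α.Xβ] ∈ I, X = ',' })

Items with dot before ',', with the dot advanced:
  [L → . , Y] → [L → , . Y]
Closure of the advanced items:
  [L → , . Y] has the dot before Y: add [Y → .]

GOTO = { [L → , . Y], [Y → .] }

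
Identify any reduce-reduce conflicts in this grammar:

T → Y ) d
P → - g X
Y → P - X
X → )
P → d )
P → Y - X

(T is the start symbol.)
A reduce-reduce conflict occurs when an LR(0) state has two complete items [A → α .] and [B → β .] — both call for a reduction, and with no lookahead the parser cannot choose between them.

Augment with T' → T and build the canonical LR(0) collection (I0 = CLOSURE({[T' → . T]}), then GOTO on every symbol after a dot until no new states appear). It has 16 states:
  I0: { [P → . - g X], [P → . Y - X], [P → . d )], [T → . Y ) d], [T' → . T], [Y → . P - X] }  — shift
  I1: { [P → - . g X] }  — shift
  I2: { [Y → P . - X] }  — shift
  I3: { [T' → T .] }  — accept
  I4: { [P → Y . - X], [T → Y . ) d] }  — shift
  I5: { [P → d . )] }  — shift
  I6: { [P → d ) .] }  — reduce
  I7: { [T → Y ) . d] }  — shift
  I8: { [P → Y - . X], [X → . )] }  — shift
  I9: { [X → ) .] }  — reduce
  I10: { [P → Y - X .] }  — reduce
  I11: { [T → Y ) d .] }  — reduce
  I12: { [X → . )], [Y → P - . X] }  — shift
  I13: { [Y → P - X .] }  — reduce
  I14: { [P → - g . X], [X → . )] }  — shift
  I15: { [P → - g X .] }  — reduce

No state contains more than one complete item.

Answer: No reduce-reduce conflicts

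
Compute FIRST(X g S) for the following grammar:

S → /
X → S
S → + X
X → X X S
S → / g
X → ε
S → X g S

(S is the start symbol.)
FIRST sets of the non-terminals involved (from the grammar, by fixed-point iteration):
  FIRST(X) = { '+', '/', 'g', ε }

To compute FIRST(X g S), process the symbols left to right:
Symbol X is a non-terminal. Add FIRST(X) \ {ε} = { '+', '/', 'g' }
X is nullable (ε ∈ FIRST(X)), continue to the next symbol.
Symbol g is a terminal. Add 'g' and stop.
FIRST(X g S) = { '+', '/', 'g' }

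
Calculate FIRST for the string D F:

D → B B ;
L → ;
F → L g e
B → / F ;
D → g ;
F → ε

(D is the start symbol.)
FIRST sets of the non-terminals involved (from the grammar, by fixed-point iteration):
  FIRST(D) = { '/', 'g' }

To compute FIRST(D F), process the symbols left to right:
Symbol D is a non-terminal. Add FIRST(D) \ {ε} = { '/', 'g' }
D is not nullable (ε ∉ FIRST(D)), so stop here.
FIRST(D F) = { '/', 'g' }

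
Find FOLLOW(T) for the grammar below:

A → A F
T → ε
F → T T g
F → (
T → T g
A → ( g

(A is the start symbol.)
To compute FOLLOW(T), find every occurrence of T on a right-hand side N → α T β: add FIRST(β) \ {ε}, and if β is empty or nullable also add FOLLOW(N). Iterate to a fixed point.

In F → T T g: T is followed by T g, add FIRST(T g) \ {ε} = { 'g' }
In F → T T g: T is followed by g, add FIRST(g) \ {ε} = { 'g' }
In T → T g: T is followed by g, add FIRST(g) \ {ε} = { 'g' }

Taking the union: FOLLOW(T) = { 'g' }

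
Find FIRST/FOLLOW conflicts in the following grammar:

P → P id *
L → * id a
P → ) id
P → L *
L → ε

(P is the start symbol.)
Yes. L → '*' id a with FOLLOW(L) on { '*' }

A FIRST/FOLLOW conflict occurs when a non-terminal N has a nullable alternative N → β (β ⇒* ε) and another alternative N → α with FIRST(α) ∩ FOLLOW(N) ≠ ∅: on such a lookahead the parser cannot decide between expanding α and letting N vanish via β.

Nullable non-terminals: L.

L: nullable alternative(s) L → ε; FOLLOW(L) = { '*' }
  L → * id a: FIRST \ {ε} = { '*' } — overlaps FOLLOW(L) on { '*' }: CONFLICT
  L → ε: FIRST \ {ε} = { } — this is the only nullable alternative, skip

P has no nullable alternative, so no FIRST/FOLLOW check is needed there.

So the grammar has 1 FIRST/FOLLOW conflict (marked CONFLICT above).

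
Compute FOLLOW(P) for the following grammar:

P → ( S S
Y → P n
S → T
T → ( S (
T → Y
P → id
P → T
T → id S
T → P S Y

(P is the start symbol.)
To compute FOLLOW(P), find every occurrence of P on a right-hand side N → α P β: add FIRST(β) \ {ε}, and if β is empty or nullable also add FOLLOW(N). Iterate to a fixed point.

P is the start symbol, so $ ∈ FOLLOW(P).
In Y → P n: P is followed by n, add FIRST(n) \ {ε} = { 'n' }
In T → P S Y: P is followed by S Y, add FIRST(S Y) \ {ε} = { '(', 'id' }

Taking the union: FOLLOW(P) = { $, '(', 'id', 'n' }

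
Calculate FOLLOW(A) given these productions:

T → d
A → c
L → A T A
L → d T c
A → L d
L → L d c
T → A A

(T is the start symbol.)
In L → A T A: A is followed by T A, add FIRST(T A) \ {ε} = { 'c', 'd' }
In L → A T A: A is at the end, add FOLLOW(L)
In T → A A: A is followed by A, add FIRST(A) \ {ε} = { 'c', 'd' }
In T → A A: A is at the end, add FOLLOW(T)

The FOLLOW sets referred to above (computed the same way, to a fixed point):
  FOLLOW(L) = { 'd' }
  FOLLOW(T) = { $, 'c', 'd' }

Taking the union: FOLLOW(A) = { $, 'c', 'd' }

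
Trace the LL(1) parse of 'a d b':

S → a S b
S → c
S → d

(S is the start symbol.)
Stack is shown with the top on the left.

Stack    Input    Action
------------------------
S $      a d b $  output S → a S b
a S b $  a d b $  match 'a'
S b $    d b $    output S → d
d b $    d b $    match 'd'
b $      b $      match 'b'
$        $        accept

The string is accepted.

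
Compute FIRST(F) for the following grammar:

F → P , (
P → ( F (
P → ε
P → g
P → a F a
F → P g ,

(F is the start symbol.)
{ '(', ',', 'a', 'g' }

To compute FIRST(F), examine every production with F on the left-hand side, reading each right-hand side left to right until a non-nullable symbol is reached.

FIRST sets of the other non-terminals involved (by the same procedure, iterated to a fixed point):
  FIRST(P) = { '(', 'a', 'g', ε }

From F → P , (:
  - P is a non-terminal: add FIRST(P) \ {ε} = { '(', 'a', 'g' }
    P is nullable, so continue to the next symbol
  - ',' is a terminal: add ',' and stop
From F → P g ,:
  - P is a non-terminal: add FIRST(P) \ {ε} = { '(', 'a', 'g' }
    P is nullable, so continue to the next symbol
  - g is a terminal: add 'g' and stop

Collecting: FIRST(F) = { '(', ',', 'a', 'g' }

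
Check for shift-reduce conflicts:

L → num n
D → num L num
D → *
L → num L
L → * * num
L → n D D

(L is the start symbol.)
A shift-reduce conflict occurs when an LR(0) state has both:
  - a complete (reduce) item [A → α .] (dot at the end), and
  - a shift item [B → β . c γ] (dot before a terminal).

Augment with L' → L and build the canonical LR(0) collection (I0 = CLOSURE({[L' → . L]}), then GOTO on every symbol after a dot until no new states appear). It has 15 states:
  I0: { [L → . * * num], [L → . n D D], [L → . num L], [L → . num n], [L' → . L] }  — shift
  I1: { [L → * . * num] }  — shift
  I2: { [L' → L .] }  — accept
  I3: { [D → . *], [D → . num L num], [L → n . D D] }  — shift
  I4: { [L → . * * num], [L → . n D D], [L → . num L], [L → . num n], [L → num . L], [L → num . n] }  — shift
  I5: { [L → num L .] }  — reduce
  I6: { [D → . *], [D → . num L num], [L → n . D D], [L → num n .] }  — shift, reduce
  I7: { [D → * .] }  — reduce
  I8: { [D → . *], [D → . num L num], [L → n D . D] }  — shift
  I9: { [D → num . L num], [L → . * * num], [L → . n D D], [L → . num L], [L → . num n] }  — shift
  I10: { [D → num L . num] }  — shift
  I11: { [D → num L num .] }  — reduce
  I12: { [L → n D D .] }  — reduce
  I13: { [L → * * . num] }  — shift
  I14: { [L → * * num .] }  — reduce

I6 contains reduce item [L → num n .] and shift items [D → . *], [D → . num L num] — shift-reduce conflict.

Answer: Yes — I6: [L → num n .] vs [D → . *]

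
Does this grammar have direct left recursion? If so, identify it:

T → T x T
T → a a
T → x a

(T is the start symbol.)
T → T x T: LEFT RECURSIVE (starts with T)
T → a a: starts with a
T → x a: starts with x

The grammar has direct left recursion on: T.

Answer: Yes, T is left-recursive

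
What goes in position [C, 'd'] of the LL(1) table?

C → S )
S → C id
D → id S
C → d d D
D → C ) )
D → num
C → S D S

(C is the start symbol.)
C → S ), C → d d D, C → S D S

To find M[C, 'd'], we find productions for C where 'd' is in the predict set (PREDICT(N → α) = (FIRST(α) \ {ε}) ∪ (FOLLOW(N) if α ⇒* ε)).

Relevant sets:
  FIRST(S) = { 'd' }

C → S ): PREDICT = { 'd' }
  'd' is in predict set, so this production goes in M[C, 'd']
C → d d D: PREDICT = { 'd' }
  'd' is in predict set, so this production goes in M[C, 'd']
C → S D S: PREDICT = { 'd' }
  'd' is in predict set, so this production goes in M[C, 'd']

M[C, 'd'] = C → S ), C → d d D, C → S D S  (a multiply-defined cell — the grammar is not LL(1))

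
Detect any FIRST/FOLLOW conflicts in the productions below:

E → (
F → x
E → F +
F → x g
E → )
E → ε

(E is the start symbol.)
Nullable non-terminals: E.
FIRST sets used below: FIRST(F) = { 'x' }

E: nullable alternative(s) E → ε; FOLLOW(E) = { $ }
  E → (: FIRST \ {ε} = { '(' } — disjoint from FOLLOW(E)
  E → F +: FIRST \ {ε} = { 'x' } — disjoint from FOLLOW(E)
  E → ): FIRST \ {ε} = { ')' } — disjoint from FOLLOW(E)
  E → ε: FIRST \ {ε} = { } — this is the only nullable alternative, skip

F has no nullable alternative, so no FIRST/FOLLOW check is needed there.

No FIRST/FOLLOW conflicts found.

Answer: No FIRST/FOLLOW conflicts.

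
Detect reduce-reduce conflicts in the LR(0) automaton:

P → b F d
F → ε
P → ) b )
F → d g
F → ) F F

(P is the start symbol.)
A reduce-reduce conflict occurs when an LR(0) state has two complete items [A → α .] and [B → β .] — both call for a reduction, and with no lookahead the parser cannot choose between them.

Augment with P' → P and build the canonical LR(0) collection (I0 = CLOSURE({[P' → . P]}), then GOTO on every symbol after a dot until no new states appear). It has 13 states:
  I0: { [P → . ) b )], [P → . b F d], [P' → . P] }  — shift
  I1: { [P → ) . b )] }  — shift
  I2: { [P' → P .] }  — accept
  I3: { [F → . ) F F], [F → . d g], [F → .], [P → b . F d] }  — shift, reduce
  I4: { [F → ) . F F], [F → . ) F F], [F → . d g], [F → .] }  — shift, reduce
  I5: { [P → b F . d] }  — shift
  I6: { [F → d . g] }  — shift
  I7: { [F → d g .] }  — reduce
  I8: { [P → b F d .] }  — reduce
  I9: { [F → ) F . F], [F → . ) F F], [F → . d g], [F → .] }  — shift, reduce
  I10: { [F → ) F F .] }  — reduce
  I11: { [P → ) b . )] }  — shift
  I12: { [P → ) b ) .] }  — reduce

No state contains more than one complete item.

Answer: No reduce-reduce conflicts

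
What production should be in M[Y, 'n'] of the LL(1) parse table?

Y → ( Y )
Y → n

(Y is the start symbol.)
To find M[Y, 'n'], we find productions for Y where 'n' is in the predict set (PREDICT(N → α) = (FIRST(α) \ {ε}) ∪ (FOLLOW(N) if α ⇒* ε)).

Y → ( Y ): PREDICT = { '(' }
Y → n: PREDICT = { 'n' }
  'n' is in predict set, so this production goes in M[Y, 'n']

M[Y, 'n'] = Y → n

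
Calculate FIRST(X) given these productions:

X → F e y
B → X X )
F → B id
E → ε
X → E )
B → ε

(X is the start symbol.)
To compute FIRST(X), examine every production with X on the left-hand side, reading each right-hand side left to right until a non-nullable symbol is reached.

FIRST sets of the other non-terminals involved (by the same procedure, iterated to a fixed point):
  FIRST(F) = { ')', 'id' }
  FIRST(E) = { ε }

From X → F e y:
  - F is a non-terminal: add FIRST(F) \ {ε} = { ')', 'id' }
    F is not nullable, so stop
From X → E ):
  - E is a non-terminal: add FIRST(E) \ {ε} = { }
    E is nullable, so continue to the next symbol
  - ')' is a terminal: add ')' and stop

Collecting: FIRST(X) = { ')', 'id' }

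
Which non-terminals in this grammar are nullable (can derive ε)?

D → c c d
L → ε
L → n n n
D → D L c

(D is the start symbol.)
ε-productions: L → ε
So L is immediately nullable.
No further non-terminal can be added: every production for the remaining non-terminals contains a terminal or a non-nullable non-terminal.
Nullable = { 'L' }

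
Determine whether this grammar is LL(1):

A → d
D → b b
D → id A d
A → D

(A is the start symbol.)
A grammar is LL(1) if for each non-terminal N with multiple productions, the predict sets of those productions are pairwise disjoint, where PREDICT(N → α) = (FIRST(α) \ {ε}) ∪ (FOLLOW(N) if α ⇒* ε).

Relevant sets:
  FIRST(D) = { 'b', 'id' }

For A:
  PREDICT(A → d) = { 'd' }
  PREDICT(A → D) = { 'b', 'id' }
For D:
  PREDICT(D → b b) = { 'b' }
  PREDICT(D → id A d) = { 'id' }

All predict sets are disjoint. The grammar IS LL(1).

Answer: Yes, the grammar is LL(1).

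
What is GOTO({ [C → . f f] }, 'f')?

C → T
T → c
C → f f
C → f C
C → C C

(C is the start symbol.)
{ [C → f . f] }

GOTO(I, 'f') = CLOSURE({ [A → αX.β] : [A → α.Xβ] ∈ I, X = 'f' })

Items with dot before 'f', with the dot advanced:
  [C → . f f] → [C → f . f]
Closure adds nothing (no advanced item has the dot before a non-terminal).

GOTO = { [C → f . f] }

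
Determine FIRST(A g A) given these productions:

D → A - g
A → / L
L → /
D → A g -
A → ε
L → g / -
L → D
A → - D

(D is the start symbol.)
FIRST sets of the non-terminals involved (from the grammar, by fixed-point iteration):
  FIRST(A) = { '-', '/', ε }

To compute FIRST(A g A), process the symbols left to right:
Symbol A is a non-terminal. Add FIRST(A) \ {ε} = { '-', '/' }
A is nullable (ε ∈ FIRST(A)), continue to the next symbol.
Symbol g is a terminal. Add 'g' and stop.
FIRST(A g A) = { '-', '/', 'g' }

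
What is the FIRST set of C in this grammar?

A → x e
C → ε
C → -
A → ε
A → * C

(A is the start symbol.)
{ '-', ε }

From C → ε:
  - ε-production, so ε ∈ FIRST(C)
From C → -:
  - '-' is a terminal: add '-' and stop

Collecting: FIRST(C) = { '-', ε }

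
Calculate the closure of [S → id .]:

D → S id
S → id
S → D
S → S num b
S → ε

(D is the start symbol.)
To compute CLOSURE, for each item [A → α.Bβ] where B is a non-terminal, add [B → .γ] for all productions B → γ; repeat for the newly added items until nothing changes.

Start with: [S → id .]
The dot is at the end, so nothing is added.

CLOSURE = { [S → id .] }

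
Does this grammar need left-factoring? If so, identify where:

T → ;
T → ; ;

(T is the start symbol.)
Left-factoring is needed when two productions for the same non-terminal
share a common prefix on the right-hand side.

Productions for T:
  T → ;
  T → ; ;

Found common prefix ';' in productions for T

Answer: Yes, T has productions with common prefix ';'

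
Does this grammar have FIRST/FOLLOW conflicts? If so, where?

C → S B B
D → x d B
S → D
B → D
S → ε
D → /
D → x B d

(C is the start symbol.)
Yes. S → D with FOLLOW(S) on { '/', 'x' }

A FIRST/FOLLOW conflict occurs when a non-terminal N has a nullable alternative N → β (β ⇒* ε) and another alternative N → α with FIRST(α) ∩ FOLLOW(N) ≠ ∅: on such a lookahead the parser cannot decide between expanding α and letting N vanish via β.

Nullable non-terminals: S.
FIRST sets used below: FIRST(D) = { '/', 'x' }

S: nullable alternative(s) S → ε; FOLLOW(S) = { '/', 'x' }
  S → D: FIRST \ {ε} = { '/', 'x' } — overlaps FOLLOW(S) on { '/', 'x' }: CONFLICT
  S → ε: FIRST \ {ε} = { } — this is the only nullable alternative, skip

B, C, D have no nullable alternative, so no FIRST/FOLLOW check is needed there.

So the grammar has 1 FIRST/FOLLOW conflict (marked CONFLICT above).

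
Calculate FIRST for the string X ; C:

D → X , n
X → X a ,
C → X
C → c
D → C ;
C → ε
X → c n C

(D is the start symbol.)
{ 'c' }

FIRST sets of the non-terminals involved (from the grammar, by fixed-point iteration):
  FIRST(X) = { 'c' }

To compute FIRST(X ; C), process the symbols left to right:
Symbol X is a non-terminal. Add FIRST(X) \ {ε} = { 'c' }
X is not nullable (ε ∉ FIRST(X)), so stop here.
FIRST(X ; C) = { 'c' }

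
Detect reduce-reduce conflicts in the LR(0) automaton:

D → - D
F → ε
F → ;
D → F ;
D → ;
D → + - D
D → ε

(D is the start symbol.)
A reduce-reduce conflict occurs when an LR(0) state has two complete items [A → α .] and [B → β .] — both call for a reduction, and with no lookahead the parser cannot choose between them.

Augment with D' → D and build the canonical LR(0) collection (I0 = CLOSURE({[D' → . D]}), then GOTO on every symbol after a dot until no new states appear). It has 10 states:
  I0: { [D → . + - D], [D → . - D], [D → . ;], [D → . F ;], [D → .], [D' → . D], [F → . ;], [F → .] }  — shift, 2 reduces
  I1: { [D → + . - D] }  — shift
  I2: { [D → - . D], [D → . + - D], [D → . - D], [D → . ;], [D → . F ;], [D → .], [F → . ;], [F → .] }  — shift, 2 reduces
  I3: { [D → ; .], [F → ; .] }  — 2 reduces
  I4: { [D' → D .] }  — accept
  I5: { [D → F . ;] }  — shift
  I6: { [D → F ; .] }  — reduce
  I7: { [D → - D .] }  — reduce
  I8: { [D → + - . D], [D → . + - D], [D → . - D], [D → . ;], [D → . F ;], [D → .], [F → . ;], [F → .] }  — shift, 2 reduces
  I9: { [D → + - D .] }  — reduce

I0 contains complete items [D → .], [F → .] — reduce-reduce conflict.
I2 contains complete items [D → .], [F → .] — reduce-reduce conflict.
I3 contains complete items [D → ; .], [F → ; .] — reduce-reduce conflict.
I8 contains complete items [D → .], [F → .] — reduce-reduce conflict.

Answer: Yes — I0: [D → .] vs [F → .]; I2: [D → .] vs [F → .]; I3: [D → ; .] vs [F → ; .]; I8: [D → .] vs [F → .]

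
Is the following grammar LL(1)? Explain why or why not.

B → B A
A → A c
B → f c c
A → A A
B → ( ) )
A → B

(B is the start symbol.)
A grammar is LL(1) if for each non-terminal N with multiple productions, the predict sets of those productions are pairwise disjoint, where PREDICT(N → α) = (FIRST(α) \ {ε}) ∪ (FOLLOW(N) if α ⇒* ε).

Relevant sets:
  FIRST(B) = { '(', 'f' }
  FIRST(A) = { '(', 'f' }

For B:
  PREDICT(B → B A) = { '(', 'f' }
  PREDICT(B → f c c) = { 'f' }
  PREDICT(B → '(' ')' ')') = { '(' }
For A:
  PREDICT(A → A c) = { '(', 'f' }
  PREDICT(A → A A) = { '(', 'f' }
  PREDICT(A → B) = { '(', 'f' }

Conflict found: Predict set conflict for B: { 'f' }
The grammar is NOT LL(1).

Answer: No. Predict set conflict for B: { 'f' }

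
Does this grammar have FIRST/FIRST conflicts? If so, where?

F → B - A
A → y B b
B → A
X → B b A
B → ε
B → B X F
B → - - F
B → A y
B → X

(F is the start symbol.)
Yes. B → A / B → B X F on { 'y' }; B → A / B → A y on { 'y' }; B → A / B → X on { 'y' }; B → B X F / B → '-' '-' F on { '-' }; B → B X F / B → A y on { 'y' }; B → B X F / B → X on { '-', 'b', 'y' }; B → '-' '-' F / B → X on { '-' }; B → A y / B → X on { 'y' }

A FIRST/FIRST conflict occurs when two productions N → α and N → β for the same non-terminal have FIRST(α) ∩ FIRST(β) ≠ ∅ (with ε ∈ FIRST of a nullable right-hand side, so two nullable alternatives also conflict).

FIRST sets of the non-terminals at (or reachable through a nullable prefix from) the front of some alternative:
  FIRST(A) = { 'y' }
  FIRST(B) = { '-', 'b', 'y', ε }
  FIRST(X) = { '-', 'b', 'y' }

Productions for B:
  B → A: FIRST = { 'y' }
  B → ε: FIRST = { ε }
  B → B X F: FIRST = { '-', 'b', 'y' }
  B → - - F: FIRST = { '-' }
  B → A y: FIRST = { 'y' }
  B → X: FIRST = { '-', 'b', 'y' }
F, A, X have only one production, so no FIRST/FIRST conflict is possible there.

Conflict for B: B → A and B → B X F
  Overlap: { 'y' }
Conflict for B: B → A and B → A y
  Overlap: { 'y' }
Conflict for B: B → A and B → X
  Overlap: { 'y' }
Conflict for B: B → B X F and B → - - F
  Overlap: { '-' }
Conflict for B: B → B X F and B → A y
  Overlap: { 'y' }
Conflict for B: B → B X F and B → X
  Overlap: { '-', 'b', 'y' }
Conflict for B: B → - - F and B → X
  Overlap: { '-' }
Conflict for B: B → A y and B → X
  Overlap: { 'y' }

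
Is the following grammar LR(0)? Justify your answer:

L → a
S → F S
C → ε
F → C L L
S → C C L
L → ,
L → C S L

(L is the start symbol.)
No. Shift-reduce conflict between [C → .] and [L → . ,]

A grammar is LR(0) if no state in the canonical LR(0) collection has:
  - both a shift item (dot before a terminal) and a complete item (shift-reduce conflict), or
  - two or more complete items (reduce-reduce conflict; the accept item [L' → L .] counts as a complete item here).

Augment with L' → L and build the canonical LR(0) collection (I0 = CLOSURE({[L' → . L]}), then GOTO on every symbol after a dot until no new states appear). It has 17 states:
  I0: { [C → .], [L → . ,], [L → . C S L], [L → . a], [L' → . L] }  — shift, reduce
  I1: { [L → , .] }  — reduce
  I2: { [C → .], [F → . C L L], [L → C . S L], [S → . C C L], [S → . F S] }  — reduce
  I3: { [L' → L .] }  — accept
  I4: { [L → a .] }  — reduce
  I5: { [C → .], [F → C . L L], [L → . ,], [L → . C S L], [L → . a], [S → C . C L] }  — shift, reduce
  I6: { [C → .], [F → . C L L], [S → . C C L], [S → . F S], [S → F . S] }  — reduce
  I7: { [C → .], [L → . ,], [L → . C S L], [L → . a], [L → C S . L] }  — shift, reduce
  I8: { [L → C S L .] }  — reduce
  I9: { [S → F S .] }  — reduce
  I10: { [C → .], [F → . C L L], [L → . ,], [L → . C S L], [L → . a], [L → C . S L], [S → . C C L], [S → . F S], [S → C C . L] }  — shift, reduce
  I11: { [C → .], [F → C L . L], [L → . ,], [L → . C S L], [L → . a] }  — shift, reduce
  I12: { [F → C L L .] }  — reduce
  I13: { [C → .], [F → . C L L], [F → C . L L], [L → . ,], [L → . C S L], [L → . a], [L → C . S L], [S → . C C L], [S → . F S], [S → C . C L] }  — shift, reduce
  I14: { [S → C C L .] }  — reduce
  I15: { [C → .], [F → . C L L], [F → C . L L], [L → . ,], [L → . C S L], [L → . a], [L → C . S L], [S → . C C L], [S → . F S], [S → C . C L], [S → C C . L] }  — shift, reduce
  I16: { [C → .], [F → C L . L], [L → . ,], [L → . C S L], [L → . a], [S → C C L .] }  — shift, 2 reduces

Conflict in state I0:
  Shift-reduce conflict between [C → .] and [L → . ,]
So the grammar is NOT LR(0).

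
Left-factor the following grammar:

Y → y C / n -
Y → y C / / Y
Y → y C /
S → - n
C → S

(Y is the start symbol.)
Left-factoring transforms A → αβ₁ | αβ₂ into A → αA' and A' → β₁ | β₂
(α is the longest common prefix among the alternatives). Repeat until
no nonterminal has two alternatives with a common prefix.

Round 1: Y has alternatives sharing prefix 'y C /'. Introduce Y': Y → y C / Y'
  Add: Y' → n -
  Add: Y' → / Y
  Add: Y' → ε

No remaining common prefixes — done.

Resulting grammar:
Y → y C / Y'
Y' → n -
Y' → / Y
Y' → ε
S → - n
C → S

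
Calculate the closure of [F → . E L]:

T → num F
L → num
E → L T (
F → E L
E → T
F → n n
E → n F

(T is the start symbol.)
{ [E → . L T (], [E → . T], [E → . n F], [F → . E L], [L → . num], [T → . num F] }

To compute CLOSURE, for each item [A → α.Bβ] where B is a non-terminal, add [B → .γ] for all productions B → γ; repeat for the newly added items until nothing changes.

Start with: [F → . E L]
  [F → . E L] has the dot before E: add [E → . L T (], [E → . T], [E → . n F]
  [E → . L T (] has the dot before L: add [L → . num]
  [E → . T] has the dot before T: add [T → . num F]
No further items can be added.

CLOSURE = { [E → . L T (], [E → . T], [E → . n F], [F → . E L], [L → . num], [T → . num F] }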